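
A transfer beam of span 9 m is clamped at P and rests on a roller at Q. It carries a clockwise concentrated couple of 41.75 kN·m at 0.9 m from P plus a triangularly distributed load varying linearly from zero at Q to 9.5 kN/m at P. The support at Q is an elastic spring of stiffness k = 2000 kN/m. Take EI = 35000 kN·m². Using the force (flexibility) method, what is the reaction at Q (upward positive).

R_Q = 9.209 kN

Take the reaction at Q as the redundant and release it; the primary structure is a cantilever fixed at P.
Downward deflection at the released point Q due to the loads:
  clockwise couple 41.75 at a = 0.9: M₀a(2L − a)/(2EI) = 321.3/EI
  triangular load, peak 9.5 at the fixed end: w₀L⁴/(30EI) = 2078/EI
  δ_0 = 2399/EI
Flexibility coefficient — unit upward force at Q: δ_{QQ} = L³/(3EI) = 243/EI.
With EI = 35000 kN·m²: δ_0 = 0.06854 m and δ_{QQ} = 0.006943 m/kN.
Compatibility — the spring shortens by R_Q/k under the reaction it provides: δ_0 − R_Q·δ_{QQ} = R_Q/k. With 1/k = 0.0005 m/kN, R_Q = δ_0 / (δ_{QQ} + 1/k) = 0.06854 / (0.006943 + 0.0005) = 9.209 kN.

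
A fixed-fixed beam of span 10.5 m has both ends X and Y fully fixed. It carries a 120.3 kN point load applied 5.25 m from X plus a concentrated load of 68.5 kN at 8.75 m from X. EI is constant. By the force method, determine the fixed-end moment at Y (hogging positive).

Release both end moments; the primary structure is a simply-supported span XY with redundants M_X and M_Y.
Simple-span end rotations at X and Y under the given loads:
  at X: point load 120.3 at a = 5.25: Pab(L + b)/(6LEI) = 828.9/EI
  at Y: point load 120.3 at a = 5.25: Pab(L + a)/(6LEI) = 828.9/EI
  at X: point load 68.5 at a = 8.75: Pab(L + b)/(6LEI) = 204/EI
  at Y: point load 68.5 at a = 8.75: Pab(L + a)/(6LEI) = 320.5/EI
  θ_X0 = 1033/EI,  θ_Y0 = 1149/EI
Flexibility coefficients: a unit moment at one end gives L/(3EI) there and L/(6EI) at the far end, so f₁₁ = f₂₂ = 3.5/EI and f₁₂ = f₂₁ = 1.75/EI.
Compatibility — zero rotation at each built-in end:
  3.5 M_X + 1.75 M_Y = 1033
  1.75 M_X + 3.5 M_Y = 1149
Solving the pair gives M_X = 174.5 kN·m and M_Y = 241.1 kN·m (hogging).

M_Y = 241.1 kN·m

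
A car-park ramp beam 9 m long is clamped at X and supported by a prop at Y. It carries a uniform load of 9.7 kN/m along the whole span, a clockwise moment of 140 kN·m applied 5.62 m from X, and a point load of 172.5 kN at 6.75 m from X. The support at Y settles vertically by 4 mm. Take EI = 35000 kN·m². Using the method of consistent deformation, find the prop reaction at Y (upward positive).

R_Y = 161.4 kN

Release the roller at Y. Primary structure: cantilever fixed at X.
Free-end deflection of the primary structure under the applied loading (downward +):
  UDL 9.7: wL⁴/(8EI) = 7955/EI
  clockwise couple 140 at a = 5.62: M₀a(2L − a)/(2EI) = 4870/EI
  point load 172.5 at a = 6.75: Pa²(3L − a)/(6EI) = 26526/EI
  δ_0 = 39351/EI
Tip deflection under a unit load at Y: L³/(3EI) = 243/EI.
With EI = 35000 kN·m²: δ_0 = 1.1243 m and δ_{YY} = 0.006943 m/kN.
Compatibility — the beam at Y must follow the support down by 0.004 m: δ_0 − R_Y·δ_{YY} = 0.004, so R_Y = (1.1243 − 0.004)/0.006943 = 161.4 kN.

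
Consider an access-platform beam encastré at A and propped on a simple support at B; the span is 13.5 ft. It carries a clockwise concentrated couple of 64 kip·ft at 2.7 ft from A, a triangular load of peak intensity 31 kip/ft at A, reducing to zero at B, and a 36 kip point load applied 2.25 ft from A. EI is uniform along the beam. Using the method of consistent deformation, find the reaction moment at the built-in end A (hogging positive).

Release the roller at B. Primary structure: cantilever fixed at A.
Deflection at B on the released cantilever, summing each load's contribution:
  clockwise couple 64 at a = 2.7: M₀a(2L − a)/(2EI) = 2100/EI
  triangular load, peak 31 at the fixed end: w₀L⁴/(30EI) = 34322/EI
  point load 36 at a = 2.25: Pa²(3L − a)/(6EI) = 1162/EI
  δ_0 = 37584/EI
Tip deflection under a unit load at B: L³/(3EI) = 820.1/EI.
Compatibility at B: δ_0 − R_B·δ_{BB} = 0, so R_B = 37584/820.1 = 45.83 kip.
Moment equilibrium about A: M_A = Σ(load moments about A) − R_B·L = 1087 − 45.83×13.5 = 468 kip·ft.

M_A = 468 kip·ft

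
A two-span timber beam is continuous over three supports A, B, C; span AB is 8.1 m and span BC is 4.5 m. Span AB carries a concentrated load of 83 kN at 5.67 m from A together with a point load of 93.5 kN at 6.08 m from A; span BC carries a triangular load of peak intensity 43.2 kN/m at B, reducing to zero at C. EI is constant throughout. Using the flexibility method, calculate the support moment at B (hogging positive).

Take M_B as the redundant. Released structure: two simple spans AB and BC with a hinge at B.
Discontinuity in slope at B on the released structure — sum the simple-span end rotations:
  span AB: point load 83 at a = 5.67: Pab(L + a)/(6LEI) = 324/EI
  span AB: point load 93.5 at a = 6.08: Pab(L + a)/(6LEI) = 335/EI
  span BC: triangular load, peak 43.2: w₀L³/(45EI) = 87.48/EI
  relative rotation θ_0 = (659.1 + 87.48)/EI = 746.5/EI
A unit hogging moment at B produces rotation L₁/(3EI) + L₂/(3EI) = 4.2/EI.
Compatibility: M_B·(L₁+L₂)/(3EI) = θ_0, giving M_B = 177.7 kN·m (hogging).

M_B = 177.7 kN·m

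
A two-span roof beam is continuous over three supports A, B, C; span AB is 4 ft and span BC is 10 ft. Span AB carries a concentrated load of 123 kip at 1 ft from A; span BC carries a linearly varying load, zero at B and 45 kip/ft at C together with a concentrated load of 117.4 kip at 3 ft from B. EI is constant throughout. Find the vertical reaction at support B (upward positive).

R_B = 311.7 kip

Release continuity at B by inserting a hinge; the redundant is the internal moment M_B. The primary structure is two simply-supported spans AB and BC.
Rotations at B on the released spans (each span's end-slope, ×1/EI):
  span AB: point load 123 at a = 1: Pab(L + a)/(6LEI) = 76.88/EI
  span BC: triangular load, peak 45: 7w₀L³/(360EI) = 875/EI
  span BC: point load 117.4 at a = 3: Pab(L + b)/(6LEI) = 698.5/EI
  relative rotation θ_0 = (76.88 + 1574)/EI = 1650/EI
A unit hogging moment at B produces rotation L₁/(3EI) + L₂/(3EI) = 4.667/EI.
Compatibility: M_B·(L₁+L₂)/(3EI) = θ_0, giving M_B = 353.7 kip·ft (hogging).
Span AB, ΣM about A with M_B applied at B: R_B^{AB}·4 = 123 + 353.7, so R_B^{AB} = 119.2 kip and R_A = 123 − 119.2 = 3.835 kip.
Span BC, ΣM about C: R_B^{BC}·10 = 1572 + 353.7, so R_B^{BC} = 192.5 kip and R_C = 342.4 − 192.5 = 149.9 kip.
R_B = 119.2 + 192.5 = 311.7 kip.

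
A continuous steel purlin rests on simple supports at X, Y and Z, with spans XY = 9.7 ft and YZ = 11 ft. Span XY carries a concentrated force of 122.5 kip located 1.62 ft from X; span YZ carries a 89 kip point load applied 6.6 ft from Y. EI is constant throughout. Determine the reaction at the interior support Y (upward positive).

R_Y = 81.78 kip

Insert a hinge at Y; M_Y is the redundant, and each span becomes simply supported.
Rotations at Y on the released spans (each span's end-slope, ×1/EI):
  span XY: point load 122.5 at a = 1.62: Pab(L + a)/(6LEI) = 311.9/EI
  span YZ: point load 89 at a = 6.6: Pab(L + b)/(6LEI) = 603.1/EI
  relative rotation θ_0 = (311.9 + 603.1)/EI = 914.9/EI
A unit hogging moment at Y produces rotation L₁/(3EI) + L₂/(3EI) = 6.9/EI.
Slope continuity at Y: θ_0 = M_Y·6.9/EI, so M_Y = 914.9/6.9 = 132.6 kip·ft (hogging).
Span XY, ΣM about X with M_Y applied at Y: R_Y^{XY}·9.7 = 198.4 + 132.6, so R_Y^{XY} = 34.13 kip and R_X = 122.5 − 34.13 = 88.37 kip.
Span YZ, ΣM about Z: R_Y^{YZ}·11 = 391.6 + 132.6, so R_Y^{YZ} = 47.65 kip and R_Z = 89 − 47.65 = 41.35 kip.
R_Y = 34.13 + 47.65 = 81.78 kip.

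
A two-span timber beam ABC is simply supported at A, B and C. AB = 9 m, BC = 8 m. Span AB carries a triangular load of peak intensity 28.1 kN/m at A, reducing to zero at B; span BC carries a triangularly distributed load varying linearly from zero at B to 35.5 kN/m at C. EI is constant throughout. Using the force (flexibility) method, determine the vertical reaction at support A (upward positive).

R_A = 69.56 kN

Take M_B as the redundant. Released structure: two simple spans AB and BC with a hinge at B.
End slopes at the hinge B, treating each span as simply supported:
  span AB: triangular load, peak 28.1: 7w₀L³/(360EI) = 398.3/EI
  span BC: triangular load, peak 35.5: 7w₀L³/(360EI) = 353.4/EI
  relative rotation θ_0 = (398.3 + 353.4)/EI = 751.7/EI
A unit hogging moment at B produces rotation L₁/(3EI) + L₂/(3EI) = 5.667/EI.
Slope continuity at B: θ_0 = M_B·5.667/EI, so M_B = 751.7/5.667 = 132.7 kN·m (hogging).
Span AB, ΣM about A with M_B applied at B: R_B^{AB}·9 = 379.4 + 132.7, so R_B^{AB} = 56.89 kN and R_A = 126.5 − 56.89 = 69.56 kN.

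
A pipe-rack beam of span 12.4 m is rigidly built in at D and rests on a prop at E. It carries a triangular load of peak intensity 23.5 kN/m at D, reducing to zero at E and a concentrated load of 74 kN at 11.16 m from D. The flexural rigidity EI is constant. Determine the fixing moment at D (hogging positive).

Choose R_E as the redundant. The primary structure is the cantilever fixed at D.
Free-end deflection of the primary structure under the applied loading (downward +):
  triangular load, peak 23.5 at the fixed end: w₀L⁴/(30EI) = 18520/EI
  point load 74 at a = 11.16: Pa²(3L − a)/(6EI) = 39999/EI
  δ_0 = 58519/EI
Flexibility coefficient — unit upward force at E: δ_{EE} = L³/(3EI) = 635.5/EI.
Compatibility at E: δ_0 − R_E·δ_{EE} = 0, so R_E = 58519/635.5 = 92.08 kN.
Moment equilibrium about D: M_D = Σ(load moments about D) − R_E·L = 1428 − 92.08×12.4 = 286.3 kN·m.

M_D = 286.3 kN·m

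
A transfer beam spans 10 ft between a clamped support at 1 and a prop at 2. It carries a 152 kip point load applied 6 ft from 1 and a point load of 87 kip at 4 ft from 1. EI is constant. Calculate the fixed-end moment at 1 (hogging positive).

M_1 = 422.4 kip·ft

Remove the prop at 2; the released (primary) structure is a cantilever built in at 1.
Primary-structure tip deflection at 2 by superposition:
  point load 152 at a = 6: Pa²(3L − a)/(6EI) = 21888/EI
  point load 87 at a = 4: Pa²(3L − a)/(6EI) = 6032/EI
  δ_0 = 27920/EI
Tip deflection under a unit load at 2: L³/(3EI) = 333.3/EI.
The prop prevents deflection at 2: R_2 = δ_0/δ_{22} = 27920/333.3 = 83.76 kip.
Moment equilibrium about 1: M_1 = Σ(load moments about 1) − R_2·L = 1260 − 83.76×10 = 422.4 kip·ft.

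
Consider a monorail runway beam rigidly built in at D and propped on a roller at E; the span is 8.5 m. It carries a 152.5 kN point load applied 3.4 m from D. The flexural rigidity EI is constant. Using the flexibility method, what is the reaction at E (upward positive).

R_E = 31.72 kN

Remove the prop at E; the released (primary) structure is a cantilever built in at D.
Free-end deflection of the primary structure under the applied loading (downward +):
  point load 152.5 at a = 3.4: Pa²(3L − a)/(6EI) = 6493/EI
Tip deflection under a unit load at E: L³/(3EI) = 204.7/EI.
Compatibility at E: δ_0 − R_E·δ_{EE} = 0, so R_E = 6493/204.7 = 31.72 kN.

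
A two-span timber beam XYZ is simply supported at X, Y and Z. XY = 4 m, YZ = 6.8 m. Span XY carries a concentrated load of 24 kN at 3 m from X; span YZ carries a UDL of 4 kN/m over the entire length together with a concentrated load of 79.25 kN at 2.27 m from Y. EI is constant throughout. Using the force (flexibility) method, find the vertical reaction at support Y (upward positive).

Take M_Y as the redundant. Released structure: two simple spans XY and YZ with a hinge at Y.
Rotations at Y on the released spans (each span's end-slope, ×1/EI):
  span XY: point load 24 at a = 3: Pab(L + a)/(6LEI) = 21/EI
  span YZ: UDL 4: wL³/(24EI) = 52.41/EI
  span YZ: point load 79.25 at a = 2.27: Pab(L + b)/(6LEI) = 226.3/EI
  relative rotation θ_0 = (21 + 278.7)/EI = 299.7/EI
A unit hogging moment at Y produces rotation L₁/(3EI) + L₂/(3EI) = 3.6/EI.
Compatibility: M_Y·(L₁+L₂)/(3EI) = θ_0, giving M_Y = 83.25 kN·m (hogging).
Span XY, ΣM about X with M_Y applied at Y: R_Y^{XY}·4 = 72 + 83.25, so R_Y^{XY} = 38.81 kN and R_X = 24 − 38.81 = -14.81 kN.
Span YZ, ΣM about Z: R_Y^{YZ}·6.8 = 451.5 + 83.25, so R_Y^{YZ} = 78.64 kN and R_Z = 106.5 − 78.64 = 27.81 kN.
R_Y = 38.81 + 78.64 = 117.5 kN.

R_Y = 117.5 kN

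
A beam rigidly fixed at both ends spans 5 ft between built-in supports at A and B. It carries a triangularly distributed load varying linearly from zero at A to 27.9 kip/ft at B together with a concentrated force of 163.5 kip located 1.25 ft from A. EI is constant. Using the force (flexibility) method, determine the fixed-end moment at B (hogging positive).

Take the two fixed-end moments M_A, M_B as redundants; the released structure is the simple span AB.
End rotations of the released simple span under the applied load (×1/EI):
  at A: triangular load, peak 27.9: 7w₀L³/(360EI) = 67.81/EI
  at B: triangular load, peak 27.9: w₀L³/(45EI) = 77.5/EI
  at A: point load 163.5 at a = 1.25: Pab(L + b)/(6LEI) = 223.5/EI
  at B: point load 163.5 at a = 1.25: Pab(L + a)/(6LEI) = 159.7/EI
  θ_A0 = 291.3/EI,  θ_B0 = 237.2/EI
Flexibility coefficients: a unit moment at one end gives L/(3EI) there and L/(6EI) at the far end, so f₁₁ = f₂₂ = 1.667/EI and f₁₂ = f₂₁ = 0.8333/EI.
Compatibility — zero rotation at each built-in end:
  1.667 M_A + 0.8333 M_B = 291.3
  0.8333 M_A + 1.667 M_B = 237.2
Solving the pair gives M_A = 138.2 kip·ft and M_B = 73.2 kip·ft (hogging).

M_B = 73.2 kip·ft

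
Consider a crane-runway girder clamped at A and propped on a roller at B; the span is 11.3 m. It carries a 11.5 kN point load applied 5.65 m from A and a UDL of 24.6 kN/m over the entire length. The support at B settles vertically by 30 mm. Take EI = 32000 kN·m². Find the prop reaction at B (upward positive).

Remove the prop at B; the released (primary) structure is a cantilever built in at A.
Primary-structure tip deflection at B by superposition:
  point load 11.5 at a = 5.65: Pa²(3L − a)/(6EI) = 1728/EI
  UDL 24.6: wL⁴/(8EI) = 50137/EI
  δ_0 = 51866/EI
Flexibility coefficient — unit upward force at B: δ_{BB} = L³/(3EI) = 481/EI.
With EI = 32000 kN·m²: δ_0 = 1.6208 m and δ_{BB} = 0.01503 m/kN.
Compatibility — the beam at B must follow the support down by 0.03 m: δ_0 − R_B·δ_{BB} = 0.03, so R_B = (1.6208 − 0.03)/0.01503 = 105.8 kN.

R_B = 105.8 kN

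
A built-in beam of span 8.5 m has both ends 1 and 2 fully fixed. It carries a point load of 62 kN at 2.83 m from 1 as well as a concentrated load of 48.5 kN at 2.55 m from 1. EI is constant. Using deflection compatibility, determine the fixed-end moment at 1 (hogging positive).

M_1 = 138.7 kN·m

Release both end moments; the primary structure is a simply-supported span 12 with redundants M_1 and M_2.
End rotations of the released simple span under the applied load (×1/EI):
  at 1: point load 62 at a = 2.83: Pab(L + b)/(6LEI) = 276.4/EI
  at 2: point load 62 at a = 2.83: Pab(L + a)/(6LEI) = 221/EI
  at 1: point load 48.5 at a = 2.55: Pab(L + b)/(6LEI) = 208.5/EI
  at 2: point load 48.5 at a = 2.55: Pab(L + a)/(6LEI) = 159.4/EI
  θ_10 = 484.9/EI,  θ_20 = 380.5/EI
Flexibility coefficients: a unit moment at one end gives L/(3EI) there and L/(6EI) at the far end, so f₁₁ = f₂₂ = 2.833/EI and f₁₂ = f₂₁ = 1.417/EI.
Compatibility — zero rotation at each built-in end:
  2.833 M_1 + 1.417 M_2 = 484.9
  1.417 M_1 + 2.833 M_2 = 380.5
Solving the pair gives M_1 = 138.7 kN·m and M_2 = 64.94 kN·m (hogging).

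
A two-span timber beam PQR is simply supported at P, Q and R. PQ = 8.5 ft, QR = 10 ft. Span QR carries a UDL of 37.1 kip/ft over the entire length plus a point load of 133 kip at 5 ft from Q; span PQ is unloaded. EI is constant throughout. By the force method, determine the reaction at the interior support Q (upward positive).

R_Q = 335.9 kip

Take M_Q as the redundant. Released structure: two simple spans PQ and QR with a hinge at Q.
Discontinuity in slope at Q on the released structure — sum the simple-span end rotations:
  span QR: UDL 37.1: wL³/(24EI) = 1546/EI
  span QR: point load 133 at a = 5: Pab(L + b)/(6LEI) = 831.2/EI
  relative rotation θ_0 = (0 + 2377)/EI = 2377/EI
A unit hogging moment at Q produces rotation L₁/(3EI) + L₂/(3EI) = 6.167/EI.
Compatibility: M_Q·(L₁+L₂)/(3EI) = θ_0, giving M_Q = 385.5 kip·ft (hogging).
Span PQ, ΣM about P with M_Q applied at Q: R_Q^{PQ}·8.5 = 0 + 385.5, so R_Q^{PQ} = 45.35 kip and R_P = 0 − 45.35 = -45.35 kip.
Span QR, ΣM about R: R_Q^{QR}·10 = 2520 + 385.5, so R_Q^{QR} = 290.5 kip and R_R = 504 − 290.5 = 213.5 kip.
R_Q = 45.35 + 290.5 = 335.9 kip.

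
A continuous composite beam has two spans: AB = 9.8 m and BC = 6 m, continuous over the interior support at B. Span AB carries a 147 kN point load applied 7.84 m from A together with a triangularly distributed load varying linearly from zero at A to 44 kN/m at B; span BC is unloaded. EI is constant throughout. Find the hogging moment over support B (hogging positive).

M_B = 303.4 kN·m

Insert a hinge at B; M_B is the redundant, and each span becomes simply supported.
Rotations at B on the released spans (each span's end-slope, ×1/EI):
  span AB: point load 147 at a = 7.84: Pab(L + a)/(6LEI) = 677.7/EI
  span AB: triangular load, peak 44: w₀L³/(45EI) = 920.3/EI
  relative rotation θ_0 = (1598 + 0)/EI = 1598/EI
A unit hogging moment at B produces rotation L₁/(3EI) + L₂/(3EI) = 5.267/EI.
Compatibility: M_B·(L₁+L₂)/(3EI) = θ_0, giving M_B = 303.4 kN·m (hogging).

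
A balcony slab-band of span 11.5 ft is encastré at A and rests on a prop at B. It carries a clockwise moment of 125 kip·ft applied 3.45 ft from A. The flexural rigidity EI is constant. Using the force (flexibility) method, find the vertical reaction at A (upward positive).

Choose R_B as the redundant. The primary structure is the cantilever fixed at A.
Deflection at B on the released cantilever, summing each load's contribution:
  clockwise couple 125 at a = 3.45: M₀a(2L − a)/(2EI) = 4215/EI
Flexibility coefficient — unit upward force at B: δ_{BB} = L³/(3EI) = 507/EI.
Compatibility at B: δ_0 − R_B·δ_{BB} = 0, so R_B = 4215/507 = 8.315 kip.
Vertical equilibrium: R_A = ΣP − R_B = 0 − 8.315 = -8.315 kip.

R_A = -8.315 kip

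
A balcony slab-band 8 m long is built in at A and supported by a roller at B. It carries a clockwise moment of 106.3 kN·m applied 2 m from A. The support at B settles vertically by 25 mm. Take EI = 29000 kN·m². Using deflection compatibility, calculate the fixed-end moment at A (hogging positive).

M_A = 70.53 kN·m

Remove the prop at B; the released (primary) structure is a cantilever built in at A.
Deflection at B on the released cantilever, summing each load's contribution:
  clockwise couple 106.3 at a = 2: M₀a(2L − a)/(2EI) = 1488/EI
Flexibility coefficient — unit upward force at B: δ_{BB} = L³/(3EI) = 170.7/EI.
With EI = 29000 kN·m²: δ_0 = 0.051317 m and δ_{BB} = 0.005885 m/kN.
Compatibility — the beam at B must follow the support down by 0.025 m: δ_0 − R_B·δ_{BB} = 0.025, so R_B = (0.051317 − 0.025)/0.005885 = 4.472 kN.
Moment equilibrium about A: M_A = Σ(load moments about A) − R_B·L = 106.3 − 4.472×8 = 70.53 kN·m.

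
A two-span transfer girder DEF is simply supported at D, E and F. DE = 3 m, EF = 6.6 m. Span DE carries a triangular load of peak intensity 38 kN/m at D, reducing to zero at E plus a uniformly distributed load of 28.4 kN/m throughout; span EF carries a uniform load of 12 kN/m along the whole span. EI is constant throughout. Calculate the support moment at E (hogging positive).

M_E = 61.14 kN·m

Take M_E as the redundant. Released structure: two simple spans DE and EF with a hinge at E.
Discontinuity in slope at E on the released structure — sum the simple-span end rotations:
  span DE: triangular load, peak 38: 7w₀L³/(360EI) = 19.95/EI
  span DE: UDL 28.4: wL³/(24EI) = 31.95/EI
  span EF: UDL 12: wL³/(24EI) = 143.7/EI
  relative rotation θ_0 = (51.9 + 143.7)/EI = 195.6/EI
A unit hogging moment at E produces rotation L₁/(3EI) + L₂/(3EI) = 3.2/EI.
Slope continuity at E: θ_0 = M_E·3.2/EI, so M_E = 195.6/3.2 = 61.14 kN·m (hogging).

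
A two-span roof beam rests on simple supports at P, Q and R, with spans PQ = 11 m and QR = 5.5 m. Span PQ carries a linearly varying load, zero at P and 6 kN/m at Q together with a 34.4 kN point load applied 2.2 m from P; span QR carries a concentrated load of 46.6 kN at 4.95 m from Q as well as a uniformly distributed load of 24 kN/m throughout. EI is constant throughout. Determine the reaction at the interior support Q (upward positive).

Take M_Q as the redundant. Released structure: two simple spans PQ and QR with a hinge at Q.
Rotations at Q on the released spans (each span's end-slope, ×1/EI):
  span PQ: triangular load, peak 6: w₀L³/(45EI) = 177.5/EI
  span PQ: point load 34.4 at a = 2.2: Pab(L + a)/(6LEI) = 133.2/EI
  span QR: point load 46.6 at a = 4.95: Pab(L + b)/(6LEI) = 23.26/EI
  span QR: UDL 24: wL³/(24EI) = 166.4/EI
  relative rotation θ_0 = (310.7 + 189.6)/EI = 500.3/EI
A unit hogging moment at Q produces rotation L₁/(3EI) + L₂/(3EI) = 5.5/EI.
Slope continuity at Q: θ_0 = M_Q·5.5/EI, so M_Q = 500.3/5.5 = 90.96 kN·m (hogging).
Span PQ, ΣM about P with M_Q applied at Q: R_Q^{PQ}·11 = 317.7 + 90.96, so R_Q^{PQ} = 37.15 kN and R_P = 67.4 − 37.15 = 30.25 kN.
Span QR, ΣM about R: R_Q^{QR}·5.5 = 388.6 + 90.96, so R_Q^{QR} = 87.2 kN and R_R = 178.6 − 87.2 = 91.4 kN.
R_Q = 37.15 + 87.2 = 124.3 kN.

R_Q = 124.3 kN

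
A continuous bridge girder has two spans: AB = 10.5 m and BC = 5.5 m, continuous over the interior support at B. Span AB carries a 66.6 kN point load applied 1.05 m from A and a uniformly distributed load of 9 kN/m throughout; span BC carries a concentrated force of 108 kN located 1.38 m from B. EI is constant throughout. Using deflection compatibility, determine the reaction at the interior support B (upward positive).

Insert a hinge at B; M_B is the redundant, and each span becomes simply supported.
Discontinuity in slope at B on the released structure — sum the simple-span end rotations:
  span AB: point load 66.6 at a = 1.05: Pab(L + a)/(6LEI) = 121.2/EI
  span AB: UDL 9: wL³/(24EI) = 434.1/EI
  span BC: point load 108 at a = 1.38: Pab(L + b)/(6LEI) = 179/EI
  relative rotation θ_0 = (555.3 + 179)/EI = 734.3/EI
A unit hogging moment at B produces rotation L₁/(3EI) + L₂/(3EI) = 5.333/EI.
Slope continuity at B: θ_0 = M_B·5.333/EI, so M_B = 734.3/5.333 = 137.7 kN·m (hogging).
Span AB, ΣM about A with M_B applied at B: R_B^{AB}·10.5 = 566.1 + 137.7, so R_B^{AB} = 67.02 kN and R_A = 161.1 − 67.02 = 94.08 kN.
Span BC, ΣM about C: R_B^{BC}·5.5 = 445 + 137.7, so R_B^{BC} = 105.9 kN and R_C = 108 − 105.9 = 2.066 kN.
R_B = 67.02 + 105.9 = 173 kN.

R_B = 173 kN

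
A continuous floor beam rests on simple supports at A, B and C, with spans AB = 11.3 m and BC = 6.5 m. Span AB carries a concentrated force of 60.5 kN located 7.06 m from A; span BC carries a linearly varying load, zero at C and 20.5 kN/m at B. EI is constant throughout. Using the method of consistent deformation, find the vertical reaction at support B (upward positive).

R_B = 107.4 kN

Take M_B as the redundant. Released structure: two simple spans AB and BC with a hinge at B.
End slopes at the hinge B, treating each span as simply supported:
  span AB: point load 60.5 at a = 7.06: Pab(L + a)/(6LEI) = 490.4/EI
  span BC: triangular load, peak 20.5: w₀L³/(45EI) = 125.1/EI
  relative rotation θ_0 = (490.4 + 125.1)/EI = 615.5/EI
A unit hogging moment at B produces rotation L₁/(3EI) + L₂/(3EI) = 5.933/EI.
Slope continuity at B: θ_0 = M_B·5.933/EI, so M_B = 615.5/5.933 = 103.7 kN·m (hogging).
Span AB, ΣM about A with M_B applied at B: R_B^{AB}·11.3 = 427.1 + 103.7, so R_B^{AB} = 46.98 kN and R_A = 60.5 − 46.98 = 13.52 kN.
Span BC, ΣM about C: R_B^{BC}·6.5 = 288.7 + 103.7, so R_B^{BC} = 60.38 kN and R_C = 66.62 − 60.38 = 6.248 kN.
R_B = 46.98 + 60.38 = 107.4 kN.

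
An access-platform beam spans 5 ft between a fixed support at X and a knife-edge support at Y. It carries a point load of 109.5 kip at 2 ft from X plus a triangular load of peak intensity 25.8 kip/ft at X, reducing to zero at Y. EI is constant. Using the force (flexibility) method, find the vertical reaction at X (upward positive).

Take the reaction at Y as the redundant and release it; the primary structure is a cantilever fixed at X.
Downward deflection at the released point Y due to the loads:
  point load 109.5 at a = 2: Pa²(3L − a)/(6EI) = 949/EI
  triangular load, peak 25.8 at the fixed end: w₀L⁴/(30EI) = 537.5/EI
  δ_0 = 1486/EI
Flexibility coefficient — unit upward force at Y: δ_{YY} = L³/(3EI) = 41.67/EI.
Compatibility at Y: δ_0 − R_Y·δ_{YY} = 0, so R_Y = 1486/41.67 = 35.68 kip.
Vertical equilibrium: R_X = ΣP − R_Y = 174 − 35.68 = 138.3 kip.

R_X = 138.3 kip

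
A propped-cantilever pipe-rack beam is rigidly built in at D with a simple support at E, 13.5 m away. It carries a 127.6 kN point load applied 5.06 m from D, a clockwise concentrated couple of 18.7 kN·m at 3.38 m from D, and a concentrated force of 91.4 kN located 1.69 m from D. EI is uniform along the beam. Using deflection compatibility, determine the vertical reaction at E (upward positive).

R_E = 26.5 kN

Take the reaction at E as the redundant and release it; the primary structure is a cantilever fixed at D.
Primary-structure tip deflection at E by superposition:
  point load 127.6 at a = 5.06: Pa²(3L − a)/(6EI) = 19297/EI
  clockwise couple 18.7 at a = 3.38: M₀a(2L − a)/(2EI) = 746.5/EI
  point load 91.4 at a = 1.69: Pa²(3L − a)/(6EI) = 1689/EI
  δ_0 = 21732/EI
Flexibility coefficient — unit upward force at E: δ_{EE} = L³/(3EI) = 820.1/EI.
The prop prevents deflection at E: R_E = δ_0/δ_{EE} = 21732/820.1 = 26.5 kN.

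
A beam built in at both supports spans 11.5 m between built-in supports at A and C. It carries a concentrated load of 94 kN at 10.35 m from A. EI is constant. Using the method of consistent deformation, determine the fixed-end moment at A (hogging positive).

Release both end moments; the primary structure is a simply-supported span AC with redundants M_A and M_C.
Simple-span end rotations at A and C under the given loads:
  at A: point load 94 at a = 10.35: Pab(L + b)/(6LEI) = 205.1/EI
  at C: point load 94 at a = 10.35: Pab(L + a)/(6LEI) = 354.3/EI
  θ_A0 = 205.1/EI,  θ_C0 = 354.3/EI
Flexibility coefficients: a unit moment at one end gives L/(3EI) there and L/(6EI) at the far end, so f₁₁ = f₂₂ = 3.833/EI and f₁₂ = f₂₁ = 1.917/EI.
Compatibility — zero rotation at each built-in end:
  3.833 M_A + 1.917 M_C = 205.1
  1.917 M_A + 3.833 M_C = 354.3
Solving the pair gives M_A = 9.729 kN·m and M_C = 87.56 kN·m (hogging).

M_A = 9.729 kN·m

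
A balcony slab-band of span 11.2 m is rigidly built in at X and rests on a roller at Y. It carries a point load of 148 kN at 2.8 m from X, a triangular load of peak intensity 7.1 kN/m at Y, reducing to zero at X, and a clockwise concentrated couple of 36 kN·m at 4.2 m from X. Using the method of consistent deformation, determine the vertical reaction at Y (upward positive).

Remove the prop at Y; the released (primary) structure is a cantilever built in at X.
Deflection at Y on the released cantilever, summing each load's contribution:
  point load 148 at a = 2.8: Pa²(3L − a)/(6EI) = 5956/EI
  triangular load, peak 7.1 at the free end: 11w₀L⁴/(120EI) = 10241/EI
  clockwise couple 36 at a = 4.2: M₀a(2L − a)/(2EI) = 1376/EI
  δ_0 = 17573/EI
Flexibility coefficient — unit upward force at Y: δ_{YY} = L³/(3EI) = 468.3/EI.
The prop prevents deflection at Y: R_Y = δ_0/δ_{YY} = 17573/468.3 = 37.52 kN.

R_Y = 37.52 kN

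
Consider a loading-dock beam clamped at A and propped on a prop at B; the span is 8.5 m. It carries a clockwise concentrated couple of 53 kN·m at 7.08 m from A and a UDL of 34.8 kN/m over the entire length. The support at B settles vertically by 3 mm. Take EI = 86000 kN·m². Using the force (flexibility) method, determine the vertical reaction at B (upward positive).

Take the reaction at B as the redundant and release it; the primary structure is a cantilever fixed at A.
Primary-structure tip deflection at B by superposition:
  clockwise couple 53 at a = 7.08: M₀a(2L − a)/(2EI) = 1861/EI
  UDL 34.8: wL⁴/(8EI) = 22707/EI
  δ_0 = 24568/EI
Flexibility coefficient — unit upward force at B: δ_{BB} = L³/(3EI) = 204.7/EI.
With EI = 86000 kN·m²: δ_0 = 0.28568 m and δ_{BB} = 0.00238 m/kN.
Compatibility — the beam at B must follow the support down by 0.003 m: δ_0 − R_B·δ_{BB} = 0.003, so R_B = (0.28568 − 0.003)/0.00238 = 118.8 kN.

R_B = 118.8 kN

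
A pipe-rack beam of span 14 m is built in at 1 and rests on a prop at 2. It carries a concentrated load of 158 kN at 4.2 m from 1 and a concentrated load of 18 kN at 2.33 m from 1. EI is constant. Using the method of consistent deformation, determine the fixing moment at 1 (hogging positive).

Remove the prop at 2; the released (primary) structure is a cantilever built in at 1.
Downward deflection at the released point 2 due to the loads:
  point load 158 at a = 4.2: Pa²(3L − a)/(6EI) = 17559/EI
  point load 18 at a = 2.33: Pa²(3L − a)/(6EI) = 646.1/EI
  δ_0 = 18205/EI
Tip deflection under a unit load at 2: L³/(3EI) = 914.7/EI.
Compatibility at 2: δ_0 − R_2·δ_{22} = 0, so R_2 = 18205/914.7 = 19.9 kN.
Moment equilibrium about 1: M_1 = Σ(load moments about 1) − R_2·L = 705.5 − 19.9×14 = 426.9 kN·m.

M_1 = 426.9 kN·m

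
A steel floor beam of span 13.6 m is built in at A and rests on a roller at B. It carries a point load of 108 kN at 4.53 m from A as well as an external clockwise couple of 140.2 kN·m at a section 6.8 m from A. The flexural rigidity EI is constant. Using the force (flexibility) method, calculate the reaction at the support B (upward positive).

Choose R_B as the redundant. The primary structure is the cantilever fixed at A.
Primary-structure tip deflection at B by superposition:
  point load 108 at a = 4.53: Pa²(3L − a)/(6EI) = 13397/EI
  clockwise couple 140.2 at a = 6.8: M₀a(2L − a)/(2EI) = 9724/EI
  δ_0 = 23122/EI
Tip deflection under a unit load at B: L³/(3EI) = 838.5/EI.
The prop prevents deflection at B: R_B = δ_0/δ_{BB} = 23122/838.5 = 27.58 kN.

R_B = 27.58 kN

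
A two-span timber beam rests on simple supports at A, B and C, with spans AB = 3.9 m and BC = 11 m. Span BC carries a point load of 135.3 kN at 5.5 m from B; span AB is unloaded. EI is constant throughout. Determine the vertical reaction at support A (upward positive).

Release continuity at B by inserting a hinge; the redundant is the internal moment M_B. The primary structure is two simply-supported spans AB and BC.
Discontinuity in slope at B on the released structure — sum the simple-span end rotations:
  span BC: point load 135.3 at a = 5.5: Pab(L + b)/(6LEI) = 1023/EI
  relative rotation θ_0 = (0 + 1023)/EI = 1023/EI
A unit hogging moment at B produces rotation L₁/(3EI) + L₂/(3EI) = 4.967/EI.
Slope continuity at B: θ_0 = M_B·4.967/EI, so M_B = 1023/4.967 = 206 kN·m (hogging).
Span AB, ΣM about A with M_B applied at B: R_B^{AB}·3.9 = 0 + 206, so R_B^{AB} = 52.82 kN and R_A = 0 − 52.82 = -52.82 kN.

R_A = -52.82 kN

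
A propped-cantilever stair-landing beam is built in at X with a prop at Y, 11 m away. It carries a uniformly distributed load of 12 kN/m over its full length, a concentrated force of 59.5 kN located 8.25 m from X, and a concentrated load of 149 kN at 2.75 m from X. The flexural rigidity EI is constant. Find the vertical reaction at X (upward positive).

Release the roller at Y. Primary structure: cantilever fixed at X.
Primary-structure tip deflection at Y by superposition:
  UDL 12: wL⁴/(8EI) = 21962/EI
  point load 59.5 at a = 8.25: Pa²(3L − a)/(6EI) = 16705/EI
  point load 149 at a = 2.75: Pa²(3L − a)/(6EI) = 5681/EI
  δ_0 = 44348/EI
Tip deflection under a unit load at Y: L³/(3EI) = 443.7/EI.
The prop prevents deflection at Y: R_Y = δ_0/δ_{YY} = 44348/443.7 = 99.96 kN.
Vertical equilibrium: R_X = ΣP − R_Y = 340.5 − 99.96 = 240.5 kN.

R_X = 240.5 kN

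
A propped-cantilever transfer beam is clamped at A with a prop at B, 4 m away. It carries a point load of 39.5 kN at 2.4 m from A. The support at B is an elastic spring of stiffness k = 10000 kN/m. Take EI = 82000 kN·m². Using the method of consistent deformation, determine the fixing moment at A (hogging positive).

Remove the prop at B; the released (primary) structure is a cantilever built in at A.
Deflection at B on the released cantilever, summing each load's contribution:
  point load 39.5 at a = 2.4: Pa²(3L − a)/(6EI) = 364/EI
Tip deflection under a unit load at B: L³/(3EI) = 21.33/EI.
With EI = 82000 kN·m²: δ_0 = 0.004439 m and δ_{BB} = 0.00026 m/kN.
Compatibility — the spring shortens by R_B/k under the reaction it provides: δ_0 − R_B·δ_{BB} = R_B/k. With 1/k = 0.0001 m/kN, R_B = δ_0 / (δ_{BB} + 1/k) = 0.004439 / (0.00026 + 0.0001) = 12.33 kN.
Moment equilibrium about A: M_A = Σ(load moments about A) − R_B·L = 94.8 − 12.33×4 = 45.5 kN·m.

M_A = 45.5 kN·m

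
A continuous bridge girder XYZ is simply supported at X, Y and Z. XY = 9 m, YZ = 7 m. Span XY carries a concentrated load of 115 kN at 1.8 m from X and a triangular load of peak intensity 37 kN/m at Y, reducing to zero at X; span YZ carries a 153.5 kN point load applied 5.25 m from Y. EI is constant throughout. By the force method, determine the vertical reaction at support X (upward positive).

R_X = 122.7 kN

Release continuity at Y by inserting a hinge; the redundant is the internal moment M_Y. The primary structure is two simply-supported spans XY and YZ.
End slopes at the hinge Y, treating each span as simply supported:
  span XY: point load 115 at a = 1.8: Pab(L + a)/(6LEI) = 298.1/EI
  span XY: triangular load, peak 37: w₀L³/(45EI) = 599.4/EI
  span YZ: point load 153.5 at a = 5.25: Pab(L + b)/(6LEI) = 293.8/EI
  relative rotation θ_0 = (897.5 + 293.8)/EI = 1191/EI
A unit hogging moment at Y produces rotation L₁/(3EI) + L₂/(3EI) = 5.333/EI.
Compatibility: M_Y·(L₁+L₂)/(3EI) = θ_0, giving M_Y = 223.4 kN·m (hogging).
Span XY, ΣM about X with M_Y applied at Y: R_Y^{XY}·9 = 1206 + 223.4, so R_Y^{XY} = 158.8 kN and R_X = 281.5 − 158.8 = 122.7 kN.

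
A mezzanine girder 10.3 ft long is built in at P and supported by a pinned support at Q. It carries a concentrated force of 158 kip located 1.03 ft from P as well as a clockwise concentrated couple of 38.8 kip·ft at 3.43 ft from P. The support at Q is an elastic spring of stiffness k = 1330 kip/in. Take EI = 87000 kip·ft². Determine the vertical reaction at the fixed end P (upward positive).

Choose R_Q as the redundant. The primary structure is the cantilever fixed at P.
Deflection at Q on the released cantilever, summing each load's contribution:
  point load 158 at a = 1.03: Pa²(3L − a)/(6EI) = 834.5/EI
  clockwise couple 38.8 at a = 3.43: M₀a(2L − a)/(2EI) = 1143/EI
  δ_0 = 1977/EI
Flexibility coefficient — unit upward force at Q: δ_{QQ} = L³/(3EI) = 364.2/EI.
With EI = 87000 kip·ft²: δ_0 = 0.022724 ft and δ_{QQ} = 0.004187 ft/kip.
Compatibility — the spring shortens by R_Q/k under the reaction it provides: δ_0 − R_Q·δ_{QQ} = R_Q/k. With 1/k = 1/(1330×12) ft/kip = 0.000063 ft/kip, R_Q = δ_0 / (δ_{QQ} + 1/k) = 0.022724 / (0.004187 + 0.000063) = 5.348 kip.
Vertical equilibrium: R_P = ΣP − R_Q = 158 − 5.348 = 152.7 kip.

R_P = 152.7 kip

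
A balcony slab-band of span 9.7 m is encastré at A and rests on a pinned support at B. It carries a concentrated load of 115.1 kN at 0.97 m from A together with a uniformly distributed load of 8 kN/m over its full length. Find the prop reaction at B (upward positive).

R_B = 30.77 kN

Take the reaction at B as the redundant and release it; the primary structure is a cantilever fixed at A.
Deflection at B on the released cantilever, summing each load's contribution:
  point load 115.1 at a = 0.97: Pa²(3L − a)/(6EI) = 507.7/EI
  UDL 8: wL⁴/(8EI) = 8853/EI
  δ_0 = 9361/EI
Tip deflection under a unit load at B: L³/(3EI) = 304.2/EI.
Compatibility at B: δ_0 − R_B·δ_{BB} = 0, so R_B = 9361/304.2 = 30.77 kN.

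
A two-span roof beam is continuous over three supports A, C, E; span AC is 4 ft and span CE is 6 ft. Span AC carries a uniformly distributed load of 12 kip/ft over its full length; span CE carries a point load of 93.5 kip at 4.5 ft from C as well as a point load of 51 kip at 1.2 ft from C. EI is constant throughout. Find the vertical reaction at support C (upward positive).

Insert a hinge at C; M_C is the redundant, and each span becomes simply supported.
Rotations at C on the released spans (each span's end-slope, ×1/EI):
  span AC: UDL 12: wL³/(24EI) = 32/EI
  span CE: point load 93.5 at a = 4.5: Pab(L + b)/(6LEI) = 131.5/EI
  span CE: point load 51 at a = 1.2: Pab(L + b)/(6LEI) = 88.13/EI
  relative rotation θ_0 = (32 + 219.6)/EI = 251.6/EI
A unit hogging moment at C produces rotation L₁/(3EI) + L₂/(3EI) = 3.333/EI.
Slope continuity at C: θ_0 = M_C·3.333/EI, so M_C = 251.6/3.333 = 75.48 kip·ft (hogging).
Span AC, ΣM about A with M_C applied at C: R_C^{AC}·4 = 96 + 75.48, so R_C^{AC} = 42.87 kip and R_A = 48 − 42.87 = 5.129 kip.
Span CE, ΣM about E: R_C^{CE}·6 = 385.1 + 75.48, so R_C^{CE} = 76.76 kip and R_E = 144.5 − 76.76 = 67.74 kip.
R_C = 42.87 + 76.76 = 119.6 kip.

R_C = 119.6 kip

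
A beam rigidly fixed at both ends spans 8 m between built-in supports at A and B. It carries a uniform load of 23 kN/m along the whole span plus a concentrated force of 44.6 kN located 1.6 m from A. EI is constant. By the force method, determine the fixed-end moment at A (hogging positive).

M_A = 168.3 kN·m

Take the two fixed-end moments M_A, M_B as redundants; the released structure is the simple span AB.
Simple-span end rotations at A and B under the given loads:
  at A: UDL 23: wL³/(24EI) = 490.7/EI
  at B: UDL 23: wL³/(24EI) = 490.7/EI
  at A: point load 44.6 at a = 1.6: Pab(L + b)/(6LEI) = 137/EI
  at B: point load 44.6 at a = 1.6: Pab(L + a)/(6LEI) = 91.34/EI
  θ_A0 = 627.7/EI,  θ_B0 = 582/EI
Flexibility coefficients: a unit moment at one end gives L/(3EI) there and L/(6EI) at the far end, so f₁₁ = f₂₂ = 2.667/EI and f₁₂ = f₂₁ = 1.333/EI.
Compatibility — zero rotation at each built-in end:
  2.667 M_A + 1.333 M_B = 627.7
  1.333 M_A + 2.667 M_B = 582
Solving the pair gives M_A = 168.3 kN·m and M_B = 134.1 kN·m (hogging).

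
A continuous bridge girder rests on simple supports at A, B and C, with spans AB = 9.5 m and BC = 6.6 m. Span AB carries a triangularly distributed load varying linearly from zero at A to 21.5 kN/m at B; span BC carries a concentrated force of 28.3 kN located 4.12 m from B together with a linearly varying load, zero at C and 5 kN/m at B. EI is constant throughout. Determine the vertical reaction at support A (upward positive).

Insert a hinge at B; M_B is the redundant, and each span becomes simply supported.
Discontinuity in slope at B on the released structure — sum the simple-span end rotations:
  span AB: triangular load, peak 21.5: w₀L³/(45EI) = 409.6/EI
  span BC: point load 28.3 at a = 4.12: Pab(L + b)/(6LEI) = 66.3/EI
  span BC: triangular load, peak 5: w₀L³/(45EI) = 31.94/EI
  relative rotation θ_0 = (409.6 + 98.25)/EI = 507.9/EI
A unit hogging moment at B produces rotation L₁/(3EI) + L₂/(3EI) = 5.367/EI.
Slope continuity at B: θ_0 = M_B·5.367/EI, so M_B = 507.9/5.367 = 94.64 kN·m (hogging).
Span AB, ΣM about A with M_B applied at B: R_B^{AB}·9.5 = 646.8 + 94.64, so R_B^{AB} = 78.05 kN and R_A = 102.1 − 78.05 = 24.08 kN.

R_A = 24.08 kN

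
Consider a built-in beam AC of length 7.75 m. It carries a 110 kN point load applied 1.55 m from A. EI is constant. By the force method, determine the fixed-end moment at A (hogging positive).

Take the two fixed-end moments M_A, M_C as redundants; the released structure is the simple span AC.
End rotations of the released simple span under the applied load (×1/EI):
  at A: point load 110 at a = 1.55: Pab(L + b)/(6LEI) = 317.1/EI
  at C: point load 110 at a = 1.55: Pab(L + a)/(6LEI) = 211.4/EI
  θ_A0 = 317.1/EI,  θ_C0 = 211.4/EI
Flexibility coefficients: a unit moment at one end gives L/(3EI) there and L/(6EI) at the far end, so f₁₁ = f₂₂ = 2.583/EI and f₁₂ = f₂₁ = 1.292/EI.
Compatibility — zero rotation at each built-in end:
  2.583 M_A + 1.292 M_C = 317.1
  1.292 M_A + 2.583 M_C = 211.4
Solving the pair gives M_A = 109.1 kN·m and M_C = 27.28 kN·m (hogging).

M_A = 109.1 kN·m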